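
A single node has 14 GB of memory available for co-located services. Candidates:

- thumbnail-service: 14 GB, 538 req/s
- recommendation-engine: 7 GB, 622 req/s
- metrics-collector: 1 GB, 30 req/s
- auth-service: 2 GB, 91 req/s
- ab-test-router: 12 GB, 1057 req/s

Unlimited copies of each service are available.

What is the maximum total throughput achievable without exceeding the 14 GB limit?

1244

2×recommendation-engine uses 14 of the 14 GB and totals 1244.
No other feasible combination exceeds 1244.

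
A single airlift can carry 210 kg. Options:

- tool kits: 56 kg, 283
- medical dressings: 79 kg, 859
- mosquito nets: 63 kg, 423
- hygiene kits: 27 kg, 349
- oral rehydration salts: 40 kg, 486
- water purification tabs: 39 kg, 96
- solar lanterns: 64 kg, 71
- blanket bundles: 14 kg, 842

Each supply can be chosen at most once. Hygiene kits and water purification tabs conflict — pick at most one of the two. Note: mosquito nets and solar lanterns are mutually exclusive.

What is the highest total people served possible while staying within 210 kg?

By people served per kg: blanket bundles 60.14, hygiene kits 12.93, oral rehydration salts 12.15 lead.
Medical dressings + mosquito nets + oral rehydration salts + blanket bundles uses 196 of the 210 kg and totals 2610.

2610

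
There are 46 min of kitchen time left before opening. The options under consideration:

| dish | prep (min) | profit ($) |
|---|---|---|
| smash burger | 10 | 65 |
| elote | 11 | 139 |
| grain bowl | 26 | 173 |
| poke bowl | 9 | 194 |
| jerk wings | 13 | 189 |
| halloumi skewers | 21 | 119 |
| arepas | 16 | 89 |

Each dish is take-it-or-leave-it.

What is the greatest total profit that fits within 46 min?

587

Smash burger + elote + poke bowl + jerk wings uses 43 of the 46 min and totals 587.
Next best is elote + poke bowl + jerk wings at 522 (33 min) — short by 65.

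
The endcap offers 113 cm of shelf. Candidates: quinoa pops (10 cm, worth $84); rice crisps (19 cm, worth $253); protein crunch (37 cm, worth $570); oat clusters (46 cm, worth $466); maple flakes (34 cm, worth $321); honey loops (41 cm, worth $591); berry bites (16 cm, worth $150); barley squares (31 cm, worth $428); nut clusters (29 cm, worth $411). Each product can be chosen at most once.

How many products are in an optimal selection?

3

Best achievable weekly sales is 1589.
One optimal bundle: protein crunch + honey loops + barley squares (109 cm).
All optima have 3 products.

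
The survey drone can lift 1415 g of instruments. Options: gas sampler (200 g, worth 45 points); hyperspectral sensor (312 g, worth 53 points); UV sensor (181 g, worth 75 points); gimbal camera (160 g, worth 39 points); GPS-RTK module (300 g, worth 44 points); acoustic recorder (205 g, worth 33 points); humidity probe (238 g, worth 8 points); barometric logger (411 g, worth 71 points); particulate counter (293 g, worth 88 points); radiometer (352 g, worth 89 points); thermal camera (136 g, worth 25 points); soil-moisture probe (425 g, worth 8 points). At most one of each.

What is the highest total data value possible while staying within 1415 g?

Ranking by ratio (data value/g): UV sensor 0.41, particulate counter 0.30, radiometer 0.25.
Taking the top-ratio sensors first gives gas sampler + UV sensor + gimbal camera + particulate counter + radiometer + thermal camera for 361 (1322 g).
Dropping thermal camera frees 136 g; slotting in acoustic recorder (205 g) lifts the total to 369 at 1391 g.
The closest alternative, UV sensor + gimbal camera + barometric logger + particulate counter + radiometer, reaches only 362.

369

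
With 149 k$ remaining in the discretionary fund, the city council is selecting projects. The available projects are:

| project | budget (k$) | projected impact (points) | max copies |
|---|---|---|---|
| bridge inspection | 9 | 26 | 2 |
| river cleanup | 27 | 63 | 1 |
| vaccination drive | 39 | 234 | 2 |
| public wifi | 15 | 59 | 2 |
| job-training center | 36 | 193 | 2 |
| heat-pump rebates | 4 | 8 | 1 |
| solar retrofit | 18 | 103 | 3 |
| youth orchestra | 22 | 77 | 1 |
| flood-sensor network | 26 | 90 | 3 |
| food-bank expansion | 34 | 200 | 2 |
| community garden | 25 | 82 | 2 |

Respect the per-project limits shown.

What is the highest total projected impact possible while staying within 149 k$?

874

Filling by ratio: 2×vaccination drive + 2×food-bank expansion for 868, with 3 k$ left unused.
Dropping food-bank expansion frees 34 k$; slotting in 2×solar retrofit (36 k$) lifts the total to 874 at 148 k$.
Nothing else within 149 k$ beats 874.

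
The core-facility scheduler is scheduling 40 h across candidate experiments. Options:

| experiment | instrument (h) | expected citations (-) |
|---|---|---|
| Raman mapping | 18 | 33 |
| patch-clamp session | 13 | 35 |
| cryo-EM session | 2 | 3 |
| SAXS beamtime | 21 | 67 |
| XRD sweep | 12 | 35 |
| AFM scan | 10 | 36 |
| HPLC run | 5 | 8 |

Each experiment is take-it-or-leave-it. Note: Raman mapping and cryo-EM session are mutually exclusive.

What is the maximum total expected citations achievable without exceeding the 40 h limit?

By expected citations per h: AFM scan 3.60, SAXS beamtime 3.19, XRD sweep 2.92, patch-clamp session 2.69 lead.
The ratio ordering already packs tightly: cryo-EM session + SAXS beamtime + AFM scan + HPLC run, 38 h, 114.
Patch-clamp session + XRD sweep + AFM scan + HPLC run matches that 114 at 40 h; no feasible combination exceeds it.

114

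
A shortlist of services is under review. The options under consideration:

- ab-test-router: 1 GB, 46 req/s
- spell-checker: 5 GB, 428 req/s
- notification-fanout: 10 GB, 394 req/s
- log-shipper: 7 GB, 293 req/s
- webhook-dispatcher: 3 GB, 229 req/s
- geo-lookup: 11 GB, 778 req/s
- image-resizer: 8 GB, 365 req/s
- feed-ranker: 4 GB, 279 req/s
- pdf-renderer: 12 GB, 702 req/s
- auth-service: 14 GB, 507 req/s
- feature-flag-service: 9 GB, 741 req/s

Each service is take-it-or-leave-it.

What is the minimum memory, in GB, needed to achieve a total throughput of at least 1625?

Minimise GB subject to total throughput ≥ 1625.
spell-checker + webhook-dispatcher + feed-ranker + feature-flag-service reaches 1677 using 21 GB.
Any bundle with less than 21 GB falls short of 1625.

21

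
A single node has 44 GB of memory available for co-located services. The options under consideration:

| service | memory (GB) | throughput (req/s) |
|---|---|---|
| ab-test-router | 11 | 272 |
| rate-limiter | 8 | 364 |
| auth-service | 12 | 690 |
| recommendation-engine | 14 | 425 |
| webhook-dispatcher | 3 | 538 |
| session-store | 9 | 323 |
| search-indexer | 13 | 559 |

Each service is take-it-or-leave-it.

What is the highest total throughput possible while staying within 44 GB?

2212

A density-first pass picks rate-limiter + auth-service + webhook-dispatcher + search-indexer — 2151 at 36 GB.
Replace rate-limiter with recommendation-engine: the trade gains 61 net, giving 2212 at 42 GB.
Next best is ab-test-router + rate-limiter + auth-service + webhook-dispatcher + session-store at 2187 (43 GB) — short by 25.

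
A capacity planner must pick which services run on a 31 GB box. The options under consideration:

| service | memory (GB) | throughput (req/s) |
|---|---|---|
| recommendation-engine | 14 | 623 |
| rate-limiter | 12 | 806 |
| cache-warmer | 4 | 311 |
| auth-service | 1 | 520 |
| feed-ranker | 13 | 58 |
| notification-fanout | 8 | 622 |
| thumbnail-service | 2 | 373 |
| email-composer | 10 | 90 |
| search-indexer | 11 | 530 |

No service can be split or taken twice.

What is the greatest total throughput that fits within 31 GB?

2632

Rate-limiter + cache-warmer + auth-service + notification-fanout + thumbnail-service uses 27 of the 31 GB and totals 2632.
An exhaustive check of the 512 subsets confirms 2632.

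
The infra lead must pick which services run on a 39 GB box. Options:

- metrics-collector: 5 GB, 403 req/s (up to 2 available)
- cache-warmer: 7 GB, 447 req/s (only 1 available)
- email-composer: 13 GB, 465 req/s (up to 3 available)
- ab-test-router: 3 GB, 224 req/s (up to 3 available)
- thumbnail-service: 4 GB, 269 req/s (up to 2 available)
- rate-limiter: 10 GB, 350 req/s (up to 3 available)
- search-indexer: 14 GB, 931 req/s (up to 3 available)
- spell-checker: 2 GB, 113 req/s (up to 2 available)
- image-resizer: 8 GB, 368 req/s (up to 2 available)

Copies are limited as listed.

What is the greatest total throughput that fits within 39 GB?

2791

Density check — metrics-collector 80.60, ab-test-router 74.67, thumbnail-service 67.25, search-indexer 66.50 are the best per GB.
Filling by ratio: 2×metrics-collector + cache-warmer + 3×ab-test-router + 2×thumbnail-service + 2×spell-checker for 2689, with 1 GB left unused.
Dropping cache-warmer and thumbnail-service and spell-checker frees 13 GB; slotting in search-indexer (14 GB) lifts the total to 2791 at 39 GB.
Every other selection either busts 39 GB or exceeds an availability limit or fails to beat 2791.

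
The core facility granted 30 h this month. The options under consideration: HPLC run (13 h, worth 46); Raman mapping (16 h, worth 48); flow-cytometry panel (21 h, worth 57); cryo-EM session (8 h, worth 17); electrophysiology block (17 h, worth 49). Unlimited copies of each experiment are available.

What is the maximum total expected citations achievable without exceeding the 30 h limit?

95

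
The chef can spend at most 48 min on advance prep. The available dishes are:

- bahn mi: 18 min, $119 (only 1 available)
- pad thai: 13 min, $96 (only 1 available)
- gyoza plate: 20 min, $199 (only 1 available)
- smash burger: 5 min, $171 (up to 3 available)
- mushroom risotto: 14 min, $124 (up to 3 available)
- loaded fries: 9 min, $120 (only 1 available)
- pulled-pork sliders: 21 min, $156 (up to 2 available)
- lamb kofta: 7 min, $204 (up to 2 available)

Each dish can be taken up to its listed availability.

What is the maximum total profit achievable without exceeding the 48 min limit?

Density check — smash burger 34.20, lamb kofta 29.14, loaded fries 13.33, gyoza plate 9.95 are the best per min.
Greedy by ratio would take 3×smash burger + loaded fries + 2×lamb kofta: 38 min used, total 1041.
Replace loaded fries with mushroom risotto: the trade gains 4 net, giving 1045 at 43 min.
Every other selection either busts 48 min or exceeds an availability limit or fails to beat 1045.

1045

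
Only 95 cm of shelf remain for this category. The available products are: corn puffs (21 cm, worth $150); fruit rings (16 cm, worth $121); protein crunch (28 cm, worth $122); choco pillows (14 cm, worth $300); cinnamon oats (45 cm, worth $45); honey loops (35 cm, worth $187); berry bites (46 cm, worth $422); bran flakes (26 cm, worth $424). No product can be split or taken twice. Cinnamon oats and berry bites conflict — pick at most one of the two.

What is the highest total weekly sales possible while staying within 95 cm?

By weekly sales per cm: choco pillows 21.43, bran flakes 16.31, berry bites 9.17 lead.
Choco pillows + berry bites + bran flakes uses 86 of the 95 cm and totals 1146.

1146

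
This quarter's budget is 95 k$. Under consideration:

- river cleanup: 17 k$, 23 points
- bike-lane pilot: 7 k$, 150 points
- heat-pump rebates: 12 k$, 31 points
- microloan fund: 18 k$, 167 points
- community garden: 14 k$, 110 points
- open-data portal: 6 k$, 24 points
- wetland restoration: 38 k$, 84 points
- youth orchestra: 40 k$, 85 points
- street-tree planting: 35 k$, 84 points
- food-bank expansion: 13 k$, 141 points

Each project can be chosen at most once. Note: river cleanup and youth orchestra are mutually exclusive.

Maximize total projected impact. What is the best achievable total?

Ranking by ratio (projected impact/k$): bike-lane pilot 21.43, food-bank expansion 10.85, microloan fund 9.28.
Greedy by ratio would take river cleanup + bike-lane pilot + heat-pump rebates + microloan fund + community garden + open-data portal + food-bank expansion: 87 k$ used, total 646.
The 29 k$ tied up in river cleanup and heat-pump rebates is better spent on street-tree planting — total rises to 676 (93 k$).
The spare 2 k$ is too small for any remaining project, and no feasible exchange beats 676.

676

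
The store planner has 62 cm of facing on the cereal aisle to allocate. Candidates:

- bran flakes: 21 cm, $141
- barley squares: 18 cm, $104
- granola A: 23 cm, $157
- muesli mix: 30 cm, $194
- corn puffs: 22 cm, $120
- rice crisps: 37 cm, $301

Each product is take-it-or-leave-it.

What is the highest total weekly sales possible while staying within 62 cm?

458

Density check — rice crisps 8.14, granola A 6.83, bran flakes 6.71 are the best per cm.
Granola A + rice crisps uses 60 of the 62 cm and totals 458.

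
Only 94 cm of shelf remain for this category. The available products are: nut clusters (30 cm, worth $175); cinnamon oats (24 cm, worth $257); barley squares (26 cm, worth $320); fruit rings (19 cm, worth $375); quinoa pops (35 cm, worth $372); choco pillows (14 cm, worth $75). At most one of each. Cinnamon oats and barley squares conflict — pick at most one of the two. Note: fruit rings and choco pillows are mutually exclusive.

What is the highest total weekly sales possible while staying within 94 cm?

1067

Barley squares + fruit rings + quinoa pops uses 80 of the 94 cm and totals 1067.
Runner-up cinnamon oats + fruit rings + quinoa pops tops out at 1004.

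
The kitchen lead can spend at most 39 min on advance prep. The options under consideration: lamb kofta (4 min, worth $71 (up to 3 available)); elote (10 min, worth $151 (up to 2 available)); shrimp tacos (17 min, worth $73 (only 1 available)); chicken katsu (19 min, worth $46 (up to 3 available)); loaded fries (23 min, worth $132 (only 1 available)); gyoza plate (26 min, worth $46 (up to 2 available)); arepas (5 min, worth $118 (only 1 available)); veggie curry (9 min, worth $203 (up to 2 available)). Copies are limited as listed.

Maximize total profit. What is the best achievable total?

746

A density-first pass picks 3×lamb kofta + arepas + 2×veggie curry — 737 at 35 min.
Replace 2×lamb kofta with elote: the trade gains 9 net, giving 746 at 37 min.
Nothing else within 39 min beats 746.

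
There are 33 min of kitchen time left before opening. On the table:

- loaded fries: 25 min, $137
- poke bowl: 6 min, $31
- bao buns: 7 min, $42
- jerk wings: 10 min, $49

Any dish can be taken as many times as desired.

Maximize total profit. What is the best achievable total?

188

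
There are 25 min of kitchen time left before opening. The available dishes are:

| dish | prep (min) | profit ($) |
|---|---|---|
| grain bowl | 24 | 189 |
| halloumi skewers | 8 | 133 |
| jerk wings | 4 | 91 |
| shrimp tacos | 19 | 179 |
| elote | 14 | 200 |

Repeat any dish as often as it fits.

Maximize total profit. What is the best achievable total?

546

By profit per min: jerk wings 22.75, halloumi skewers 16.62, elote 14.29 lead.
Taking 6×jerk wings: 24 min used, 546 in profit.
The spare 1 min is too small for any remaining dish, and no exchange beats 546.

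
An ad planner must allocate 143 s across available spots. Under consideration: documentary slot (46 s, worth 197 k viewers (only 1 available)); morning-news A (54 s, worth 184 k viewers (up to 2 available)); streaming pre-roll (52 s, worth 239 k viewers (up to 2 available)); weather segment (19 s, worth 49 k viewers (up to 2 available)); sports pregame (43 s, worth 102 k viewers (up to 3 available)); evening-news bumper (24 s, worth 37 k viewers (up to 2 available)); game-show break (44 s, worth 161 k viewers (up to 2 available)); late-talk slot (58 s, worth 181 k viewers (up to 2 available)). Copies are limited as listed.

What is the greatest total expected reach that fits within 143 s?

597

A density-first pass picks 2×streaming pre-roll + 2×weather segment — 576 at 142 s.
The 90 s tied up in streaming pre-roll and 2×weather segment is better spent on documentary slot + game-show break — total rises to 597 (142 s).
That's the maximum — no swap from here does better than 597.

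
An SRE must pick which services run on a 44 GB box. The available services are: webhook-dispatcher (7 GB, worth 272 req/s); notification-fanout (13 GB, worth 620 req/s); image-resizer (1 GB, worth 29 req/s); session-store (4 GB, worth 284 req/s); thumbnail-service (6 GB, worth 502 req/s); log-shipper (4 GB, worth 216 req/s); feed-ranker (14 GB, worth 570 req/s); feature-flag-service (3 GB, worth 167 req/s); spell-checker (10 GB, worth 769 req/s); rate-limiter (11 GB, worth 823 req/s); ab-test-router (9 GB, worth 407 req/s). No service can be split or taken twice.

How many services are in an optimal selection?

Best achievable throughput is 3001.
One optimal bundle: session-store + thumbnail-service + log-shipper + spell-checker + rate-limiter + ab-test-router (44 GB).
Any selection reaching 3001 contains exactly 6 services.

6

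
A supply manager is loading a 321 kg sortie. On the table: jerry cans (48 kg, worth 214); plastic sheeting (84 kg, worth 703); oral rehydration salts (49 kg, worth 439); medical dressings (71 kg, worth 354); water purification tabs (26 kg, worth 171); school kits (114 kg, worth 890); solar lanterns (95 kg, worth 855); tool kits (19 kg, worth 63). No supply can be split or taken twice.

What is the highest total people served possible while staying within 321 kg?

2619

Ranking by ratio (people served/kg): solar lanterns 9.00, oral rehydration salts 8.96, plastic sheeting 8.37, school kits 7.81.
Greedy by ratio would take jerry cans + plastic sheeting + oral rehydration salts + water purification tabs + solar lanterns + tool kits: 321 kg used, total 2445.
The 116 kg tied up in jerry cans and oral rehydration salts and tool kits is better spent on school kits — total rises to 2619 (319 kg).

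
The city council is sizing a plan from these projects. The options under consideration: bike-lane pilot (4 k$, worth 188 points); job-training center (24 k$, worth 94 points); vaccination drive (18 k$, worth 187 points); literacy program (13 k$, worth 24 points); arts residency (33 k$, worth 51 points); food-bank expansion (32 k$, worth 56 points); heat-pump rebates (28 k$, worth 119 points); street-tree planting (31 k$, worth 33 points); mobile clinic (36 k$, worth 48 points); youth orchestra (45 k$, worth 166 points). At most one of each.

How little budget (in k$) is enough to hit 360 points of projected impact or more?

22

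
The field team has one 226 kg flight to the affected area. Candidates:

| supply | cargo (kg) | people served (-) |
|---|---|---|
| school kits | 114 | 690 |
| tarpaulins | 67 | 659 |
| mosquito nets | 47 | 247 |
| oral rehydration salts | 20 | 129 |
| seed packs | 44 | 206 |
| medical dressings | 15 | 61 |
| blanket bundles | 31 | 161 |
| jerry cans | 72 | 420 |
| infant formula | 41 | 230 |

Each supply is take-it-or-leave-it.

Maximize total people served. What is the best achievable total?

Filling by ratio: school kits + tarpaulins + oral rehydration salts + medical dressings for 1539, with 10 kg left unused.
Dropping oral rehydration salts and medical dressings frees 35 kg; slotting in infant formula (41 kg) lifts the total to 1579 at 222 kg.
Runner-up school kits + tarpaulins + seed packs tops out at 1555.

1579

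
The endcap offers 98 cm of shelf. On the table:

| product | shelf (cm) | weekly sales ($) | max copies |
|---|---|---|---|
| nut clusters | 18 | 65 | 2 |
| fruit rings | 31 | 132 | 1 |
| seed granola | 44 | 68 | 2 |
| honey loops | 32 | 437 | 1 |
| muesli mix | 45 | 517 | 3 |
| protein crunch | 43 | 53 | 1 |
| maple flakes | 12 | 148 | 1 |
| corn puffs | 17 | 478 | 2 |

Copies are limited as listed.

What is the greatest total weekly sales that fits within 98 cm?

1621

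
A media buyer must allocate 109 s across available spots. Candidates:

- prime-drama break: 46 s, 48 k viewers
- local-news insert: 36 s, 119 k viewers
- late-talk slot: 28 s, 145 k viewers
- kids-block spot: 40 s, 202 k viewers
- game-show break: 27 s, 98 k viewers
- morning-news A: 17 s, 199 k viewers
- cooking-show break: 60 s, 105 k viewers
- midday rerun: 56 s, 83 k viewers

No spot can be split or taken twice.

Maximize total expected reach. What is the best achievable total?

561

Filling by ratio: late-talk slot + kids-block spot + morning-news A for 546, with 24 s left unused.
Replace kids-block spot with local-news insert + game-show break: the trade gains 15 net, giving 561 at 108 s.
An exhaustive check of the 256 subsets confirms 561.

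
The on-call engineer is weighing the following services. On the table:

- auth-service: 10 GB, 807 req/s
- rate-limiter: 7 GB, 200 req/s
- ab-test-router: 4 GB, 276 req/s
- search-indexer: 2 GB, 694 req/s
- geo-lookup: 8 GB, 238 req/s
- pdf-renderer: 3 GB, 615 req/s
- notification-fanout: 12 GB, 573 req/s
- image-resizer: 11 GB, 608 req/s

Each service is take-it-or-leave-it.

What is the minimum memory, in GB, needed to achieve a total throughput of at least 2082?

Minimise GB subject to total throughput ≥ 2082.
auth-service + search-indexer + pdf-renderer: 2116 throughput at 15 GB.
Any bundle with less than 15 GB falls short of 2082.

15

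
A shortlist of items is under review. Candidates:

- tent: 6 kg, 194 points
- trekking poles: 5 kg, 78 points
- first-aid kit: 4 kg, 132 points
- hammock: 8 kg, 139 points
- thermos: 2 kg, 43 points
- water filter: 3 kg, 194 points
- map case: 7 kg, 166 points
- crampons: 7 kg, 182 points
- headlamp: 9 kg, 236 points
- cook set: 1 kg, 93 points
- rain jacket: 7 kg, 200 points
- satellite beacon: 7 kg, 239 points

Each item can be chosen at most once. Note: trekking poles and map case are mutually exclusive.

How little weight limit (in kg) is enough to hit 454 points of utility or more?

10

Minimise kg subject to total utility ≥ 454.
tent + water filter + cook set: 481 utility at 10 kg.
Below 10 kg the best achievable stays under 454.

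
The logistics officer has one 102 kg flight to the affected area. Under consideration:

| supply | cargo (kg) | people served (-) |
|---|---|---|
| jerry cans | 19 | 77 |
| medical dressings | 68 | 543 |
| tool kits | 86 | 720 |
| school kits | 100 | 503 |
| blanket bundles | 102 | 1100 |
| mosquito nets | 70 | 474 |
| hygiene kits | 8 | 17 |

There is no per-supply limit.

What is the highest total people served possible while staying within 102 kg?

Blanket bundles uses 102 of the 102 kg and totals 1100.

1100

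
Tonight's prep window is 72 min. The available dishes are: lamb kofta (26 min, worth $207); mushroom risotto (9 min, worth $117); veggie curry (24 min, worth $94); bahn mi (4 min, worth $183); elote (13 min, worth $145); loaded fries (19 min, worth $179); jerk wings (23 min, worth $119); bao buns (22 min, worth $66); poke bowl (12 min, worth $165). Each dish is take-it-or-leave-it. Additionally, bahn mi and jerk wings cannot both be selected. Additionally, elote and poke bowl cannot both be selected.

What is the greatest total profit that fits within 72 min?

By profit per min: bahn mi 45.75, poke bowl 13.75, mushroom risotto 13.00, elote 11.15 lead.
Lamb kofta + mushroom risotto + bahn mi + loaded fries + poke bowl uses 70 of the 72 min and totals 851.
Nothing else feasible within 72 min beats 851.

851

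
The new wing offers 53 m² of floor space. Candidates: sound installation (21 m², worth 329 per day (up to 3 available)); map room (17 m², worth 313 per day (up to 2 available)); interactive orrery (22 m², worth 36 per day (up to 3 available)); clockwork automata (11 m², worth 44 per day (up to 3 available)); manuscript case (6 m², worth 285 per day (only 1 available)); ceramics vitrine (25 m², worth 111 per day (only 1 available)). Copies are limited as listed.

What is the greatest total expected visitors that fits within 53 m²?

Ranking by ratio (expected visitors/m²): manuscript case 47.50, map room 18.41, sound installation 15.67.
Taking 2×map room + clockwork automata + manuscript case: 51 m² used, 955 in expected visitors.
Every other selection either busts 53 m² or exceeds an availability limit or fails to beat 955.

955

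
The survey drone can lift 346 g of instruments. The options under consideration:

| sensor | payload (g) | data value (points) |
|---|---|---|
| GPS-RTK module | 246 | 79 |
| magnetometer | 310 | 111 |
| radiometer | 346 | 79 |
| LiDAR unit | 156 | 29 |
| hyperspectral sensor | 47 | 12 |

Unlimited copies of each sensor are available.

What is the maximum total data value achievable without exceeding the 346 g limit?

111

Magnetometer uses 310 of the 346 g and totals 111.
Every other selection either busts 346 g or fails to beat 111.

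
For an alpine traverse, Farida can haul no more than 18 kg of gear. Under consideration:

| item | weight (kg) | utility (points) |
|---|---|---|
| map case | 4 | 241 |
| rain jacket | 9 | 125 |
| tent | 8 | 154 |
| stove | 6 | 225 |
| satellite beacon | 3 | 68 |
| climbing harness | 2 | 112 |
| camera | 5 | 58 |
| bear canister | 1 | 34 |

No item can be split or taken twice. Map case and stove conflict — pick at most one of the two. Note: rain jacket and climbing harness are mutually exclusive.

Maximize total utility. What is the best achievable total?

Map case + tent + satellite beacon + climbing harness + bear canister uses 18 of the 18 kg and totals 609.

609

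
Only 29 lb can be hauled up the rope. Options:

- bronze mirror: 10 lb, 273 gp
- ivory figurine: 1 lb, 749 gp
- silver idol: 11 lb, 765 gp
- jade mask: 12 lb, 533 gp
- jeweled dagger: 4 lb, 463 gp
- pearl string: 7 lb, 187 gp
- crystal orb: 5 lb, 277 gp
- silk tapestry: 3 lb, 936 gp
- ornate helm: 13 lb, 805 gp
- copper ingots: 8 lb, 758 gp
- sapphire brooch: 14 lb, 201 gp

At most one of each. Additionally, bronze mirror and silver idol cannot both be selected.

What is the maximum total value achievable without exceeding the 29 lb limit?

Taking the top-ratio items first gives ivory figurine + silver idol + jeweled dagger + silk tapestry + copper ingots for 3671 (27 lb).
Replace silver idol with ornate helm: the trade gains 40 net, giving 3711 at 29 lb.
That's the maximum — no feasible swap from here does better than 3711.

3711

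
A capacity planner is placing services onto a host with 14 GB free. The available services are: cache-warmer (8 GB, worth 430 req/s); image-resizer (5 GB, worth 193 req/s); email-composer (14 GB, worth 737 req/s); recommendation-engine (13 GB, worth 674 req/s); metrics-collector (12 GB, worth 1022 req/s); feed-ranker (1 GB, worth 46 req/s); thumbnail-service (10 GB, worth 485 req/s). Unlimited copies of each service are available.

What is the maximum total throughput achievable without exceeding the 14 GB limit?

1114

The ratio ordering already packs tightly: metrics-collector + 2×feed-ranker, 14 GB, 1114.
Every other selection either busts 14 GB or fails to beat 1114.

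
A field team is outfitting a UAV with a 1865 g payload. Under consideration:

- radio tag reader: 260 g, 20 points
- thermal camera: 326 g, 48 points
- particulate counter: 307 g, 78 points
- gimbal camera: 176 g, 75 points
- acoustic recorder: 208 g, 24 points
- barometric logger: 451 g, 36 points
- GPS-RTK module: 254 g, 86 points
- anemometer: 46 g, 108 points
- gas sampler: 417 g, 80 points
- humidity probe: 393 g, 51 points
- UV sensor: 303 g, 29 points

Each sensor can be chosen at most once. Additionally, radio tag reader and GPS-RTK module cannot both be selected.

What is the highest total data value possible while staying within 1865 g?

504

A density-first pass picks thermal camera + particulate counter + gimbal camera + acoustic recorder + GPS-RTK module + anemometer + gas sampler — 499 at 1734 g.
Replace acoustic recorder with UV sensor: the trade gains 5 net, giving 504 at 1829 g.
The spare 36 g is too small for any remaining sensor, and no feasible exchange beats 504.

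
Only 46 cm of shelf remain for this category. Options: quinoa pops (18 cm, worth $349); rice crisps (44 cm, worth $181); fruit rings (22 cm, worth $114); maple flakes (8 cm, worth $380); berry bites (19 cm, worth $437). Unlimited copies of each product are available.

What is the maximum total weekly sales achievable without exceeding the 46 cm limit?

Taking 5×maple flakes: 40 cm used, 1900 in weekly sales.
The spare 6 cm is too small for any remaining product, and no exchange beats 1900.

1900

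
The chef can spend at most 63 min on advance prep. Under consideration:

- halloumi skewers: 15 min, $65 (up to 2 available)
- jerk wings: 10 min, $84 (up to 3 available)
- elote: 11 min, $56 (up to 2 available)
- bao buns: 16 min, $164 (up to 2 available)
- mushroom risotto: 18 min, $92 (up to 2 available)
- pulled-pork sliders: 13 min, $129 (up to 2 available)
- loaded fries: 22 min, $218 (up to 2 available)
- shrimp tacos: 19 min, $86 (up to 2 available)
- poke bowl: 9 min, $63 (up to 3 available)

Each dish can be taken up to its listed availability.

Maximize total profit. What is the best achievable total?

609

A density-first pass picks 2×bao buns + 2×pulled-pork sliders — 586 at 58 min.
Dropping 2×pulled-pork sliders frees 26 min; slotting in loaded fries + poke bowl (31 min) lifts the total to 609 at 63 min.
Every other selection either busts 63 min or exceeds an availability limit or fails to beat 609.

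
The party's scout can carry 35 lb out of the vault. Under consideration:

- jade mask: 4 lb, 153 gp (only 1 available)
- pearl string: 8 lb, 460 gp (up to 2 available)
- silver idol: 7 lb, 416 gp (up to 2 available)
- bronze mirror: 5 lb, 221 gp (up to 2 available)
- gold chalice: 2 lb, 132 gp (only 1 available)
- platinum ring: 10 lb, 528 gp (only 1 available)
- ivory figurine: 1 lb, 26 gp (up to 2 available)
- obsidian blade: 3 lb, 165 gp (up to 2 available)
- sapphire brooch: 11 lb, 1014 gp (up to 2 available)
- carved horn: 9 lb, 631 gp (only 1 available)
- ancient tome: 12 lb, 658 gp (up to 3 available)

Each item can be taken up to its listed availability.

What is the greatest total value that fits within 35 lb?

2850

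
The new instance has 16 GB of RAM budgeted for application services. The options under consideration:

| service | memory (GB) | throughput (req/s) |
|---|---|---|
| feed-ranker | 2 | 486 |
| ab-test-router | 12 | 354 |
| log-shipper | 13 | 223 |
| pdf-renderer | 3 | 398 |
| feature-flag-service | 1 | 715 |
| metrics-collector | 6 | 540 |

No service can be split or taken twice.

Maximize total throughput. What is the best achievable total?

2139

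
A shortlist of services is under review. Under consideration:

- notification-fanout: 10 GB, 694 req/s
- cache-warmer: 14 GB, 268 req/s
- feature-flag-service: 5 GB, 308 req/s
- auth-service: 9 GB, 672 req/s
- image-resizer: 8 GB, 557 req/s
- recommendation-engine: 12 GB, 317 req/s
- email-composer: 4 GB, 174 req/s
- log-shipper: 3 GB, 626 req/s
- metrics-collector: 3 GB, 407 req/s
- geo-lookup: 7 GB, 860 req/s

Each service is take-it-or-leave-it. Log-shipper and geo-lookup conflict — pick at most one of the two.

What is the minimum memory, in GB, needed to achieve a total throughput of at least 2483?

27

Minimise GB subject to total throughput ≥ 2483.
Taking auth-service + image-resizer + metrics-collector + geo-lookup gives 2496 (≥ 2483) for 27 GB.
Any bundle with less than 27 GB falls short of 2483.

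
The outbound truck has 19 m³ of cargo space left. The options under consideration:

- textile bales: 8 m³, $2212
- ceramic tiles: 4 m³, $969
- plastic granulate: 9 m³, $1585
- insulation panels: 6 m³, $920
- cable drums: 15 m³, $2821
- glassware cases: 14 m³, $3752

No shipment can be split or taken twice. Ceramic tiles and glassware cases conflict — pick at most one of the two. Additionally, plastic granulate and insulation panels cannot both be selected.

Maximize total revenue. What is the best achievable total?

Textile bales + ceramic tiles + insulation panels uses 18 of the 19 m³ and totals 4101.
The closest alternative, textile bales + plastic granulate, reaches only 3797.

4101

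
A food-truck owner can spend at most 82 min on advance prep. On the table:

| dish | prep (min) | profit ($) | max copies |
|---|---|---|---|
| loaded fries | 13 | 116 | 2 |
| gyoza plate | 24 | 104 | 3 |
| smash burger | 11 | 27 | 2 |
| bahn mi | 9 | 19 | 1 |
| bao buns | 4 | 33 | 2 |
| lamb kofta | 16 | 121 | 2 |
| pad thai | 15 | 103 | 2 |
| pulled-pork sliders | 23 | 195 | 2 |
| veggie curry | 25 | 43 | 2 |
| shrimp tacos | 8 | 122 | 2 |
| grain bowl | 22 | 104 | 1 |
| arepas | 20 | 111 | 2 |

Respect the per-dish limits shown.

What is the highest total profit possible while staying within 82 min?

Greedy by ratio would take 2×loaded fries + bahn mi + 2×bao buns + pulled-pork sliders + 2×shrimp tacos: 82 min used, total 756.
The 17 min tied up in bahn mi and 2×bao buns is better spent on lamb kofta — total rises to 792 (81 min).
The spare 1 min is too small for any remaining dish, and no exchange beats 792.

792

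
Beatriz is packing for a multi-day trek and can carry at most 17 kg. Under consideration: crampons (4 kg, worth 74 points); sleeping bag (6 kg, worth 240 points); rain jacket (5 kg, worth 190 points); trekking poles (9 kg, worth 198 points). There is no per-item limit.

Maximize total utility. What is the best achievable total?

Density check — sleeping bag 40.00, rain jacket 38.00, trekking poles 22.00 are the best per kg.
The ratio ordering already packs tightly: 2×sleeping bag + rain jacket, 17 kg, 670.
That's the maximum — no swap from here does better than 670.

670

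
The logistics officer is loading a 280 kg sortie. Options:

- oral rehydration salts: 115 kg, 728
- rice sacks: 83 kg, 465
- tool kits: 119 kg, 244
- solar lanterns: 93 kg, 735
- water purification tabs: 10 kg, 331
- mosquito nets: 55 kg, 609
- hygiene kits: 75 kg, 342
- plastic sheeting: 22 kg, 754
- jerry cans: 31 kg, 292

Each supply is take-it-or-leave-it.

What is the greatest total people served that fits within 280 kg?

The ratio heuristic lands on solar lanterns + water purification tabs + mosquito nets + plastic sheeting + jerry cans (2721) but leaves 69 kg idle.
Replace jerry cans with rice sacks: the trade gains 173 net, giving 2894 at 263 kg.
The closest alternative, oral rehydration salts + solar lanterns + water purification tabs + plastic sheeting + jerry cans, reaches only 2840.

2894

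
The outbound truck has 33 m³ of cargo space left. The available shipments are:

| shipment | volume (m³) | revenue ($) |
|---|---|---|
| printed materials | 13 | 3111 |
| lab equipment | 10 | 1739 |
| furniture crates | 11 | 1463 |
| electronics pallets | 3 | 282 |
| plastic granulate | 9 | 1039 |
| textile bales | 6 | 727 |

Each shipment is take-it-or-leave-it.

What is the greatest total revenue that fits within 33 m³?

By revenue per m³: printed materials 239.31, lab equipment 173.90, furniture crates 133.00, textile bales 121.17 lead.
Taking the top-ratio shipments first gives printed materials + lab equipment + electronics pallets + textile bales for 5859 (32 m³).
Replace electronics pallets and textile bales with plastic granulate: the trade gains 30 net, giving 5889 at 32 m³.
Runner-up printed materials + lab equipment + electronics pallets + textile bales tops out at 5859.

5889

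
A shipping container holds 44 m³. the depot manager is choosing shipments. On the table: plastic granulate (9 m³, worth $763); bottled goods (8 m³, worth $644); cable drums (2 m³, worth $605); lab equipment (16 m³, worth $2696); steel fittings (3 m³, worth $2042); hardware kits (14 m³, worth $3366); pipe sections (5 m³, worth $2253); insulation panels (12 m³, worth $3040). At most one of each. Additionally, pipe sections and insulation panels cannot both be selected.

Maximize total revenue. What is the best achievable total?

10962

Cable drums + lab equipment + steel fittings + hardware kits + pipe sections uses 40 of the 44 m³ and totals 10962.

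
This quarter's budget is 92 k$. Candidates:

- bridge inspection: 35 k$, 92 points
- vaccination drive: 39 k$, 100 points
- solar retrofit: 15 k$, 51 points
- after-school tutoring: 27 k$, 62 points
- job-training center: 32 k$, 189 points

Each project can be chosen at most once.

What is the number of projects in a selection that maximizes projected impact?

3

Optimal total is 340.
vaccination drive + solar retrofit + job-training center hits 340 at 86 k$.
All optima have 3 projects.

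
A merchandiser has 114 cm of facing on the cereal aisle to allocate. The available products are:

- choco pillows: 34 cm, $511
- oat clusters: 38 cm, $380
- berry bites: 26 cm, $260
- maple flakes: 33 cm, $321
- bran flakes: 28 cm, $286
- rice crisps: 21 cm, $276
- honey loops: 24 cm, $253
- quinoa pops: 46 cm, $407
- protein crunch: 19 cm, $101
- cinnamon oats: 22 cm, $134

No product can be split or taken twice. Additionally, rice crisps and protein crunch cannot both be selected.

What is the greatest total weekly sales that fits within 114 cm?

By weekly sales per cm: choco pillows 15.03, rice crisps 13.14, honey loops 10.54 lead.
Greedy by ratio would take choco pillows + bran flakes + rice crisps + honey loops: 107 cm used, total 1326.
The 52 cm tied up in bran flakes and honey loops is better spent on berry bites + maple flakes — total rises to 1368 (114 cm).
The closest alternative, choco pillows + maple flakes + rice crisps + honey loops, reaches only 1361.

1368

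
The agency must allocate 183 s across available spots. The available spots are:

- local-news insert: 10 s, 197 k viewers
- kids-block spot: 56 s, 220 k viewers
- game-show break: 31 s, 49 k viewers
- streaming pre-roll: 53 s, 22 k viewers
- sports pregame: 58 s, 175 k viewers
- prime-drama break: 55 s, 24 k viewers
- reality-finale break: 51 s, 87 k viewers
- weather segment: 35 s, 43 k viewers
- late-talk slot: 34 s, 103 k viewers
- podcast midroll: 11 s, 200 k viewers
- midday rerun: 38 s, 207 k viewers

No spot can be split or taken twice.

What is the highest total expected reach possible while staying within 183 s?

By expected reach per s: local-news insert 19.70, podcast midroll 18.18, midday rerun 5.45 lead.
The ratio heuristic lands on local-news insert + kids-block spot + game-show break + late-talk slot + podcast midroll + midday rerun (976) but leaves 3 s idle.
Dropping game-show break and late-talk slot frees 65 s; slotting in sports pregame (58 s) lifts the total to 999 at 173 s.
An exhaustive check of the 2048 subsets confirms 999.

999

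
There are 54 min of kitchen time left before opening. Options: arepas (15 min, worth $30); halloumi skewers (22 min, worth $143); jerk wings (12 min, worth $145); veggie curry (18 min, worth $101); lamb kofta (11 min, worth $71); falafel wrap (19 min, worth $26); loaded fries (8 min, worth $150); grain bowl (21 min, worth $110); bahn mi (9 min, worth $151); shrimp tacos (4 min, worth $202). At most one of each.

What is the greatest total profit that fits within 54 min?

A density-first pass picks jerk wings + lamb kofta + loaded fries + bahn mi + shrimp tacos — 719 at 44 min.
The 11 min tied up in lamb kofta is better spent on grain bowl — total rises to 758 (54 min).
Next best is jerk wings + veggie curry + loaded fries + bahn mi + shrimp tacos at 749 (51 min) — short by 9.

758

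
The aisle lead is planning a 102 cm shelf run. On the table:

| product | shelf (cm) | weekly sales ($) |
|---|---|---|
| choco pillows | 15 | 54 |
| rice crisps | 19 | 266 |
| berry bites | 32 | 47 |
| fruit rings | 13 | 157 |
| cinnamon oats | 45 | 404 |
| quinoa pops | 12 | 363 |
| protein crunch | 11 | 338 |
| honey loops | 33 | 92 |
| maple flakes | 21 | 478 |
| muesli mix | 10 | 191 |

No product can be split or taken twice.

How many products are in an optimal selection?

Best achievable weekly sales is 1847.
choco pillows + rice crisps + fruit rings + quinoa pops + protein crunch + maple flakes + muesli mix hits 1847 at 101 cm.
Every optimal selection uses 7 products.

7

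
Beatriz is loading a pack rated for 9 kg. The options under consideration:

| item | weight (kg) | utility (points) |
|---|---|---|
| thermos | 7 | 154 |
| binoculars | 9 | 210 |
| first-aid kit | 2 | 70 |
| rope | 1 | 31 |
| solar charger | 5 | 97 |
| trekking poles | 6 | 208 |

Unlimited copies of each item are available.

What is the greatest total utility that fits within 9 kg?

311

4×first-aid kit + rope uses 9 of the 9 kg and totals 311.
That's the maximum — no swap from here does better than 311.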